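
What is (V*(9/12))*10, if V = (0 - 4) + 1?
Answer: -45/2 ≈ -22.500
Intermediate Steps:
V = -3 (V = -4 + 1 = -3)
(V*(9/12))*10 = -27/12*10 = -3*¾*10 = -9/4*10 = -45/2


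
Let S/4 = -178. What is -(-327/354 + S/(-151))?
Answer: -67557/17818 ≈ -3.7915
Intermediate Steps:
S = -712 (S = 4*(-178) = -712)
-(-327/354 + S/(-151)) = -(-327/354 - 712/(-151)) = -(-327*1/354 - 712*(-1/151)) = -(-109/118 + 712/151) = -1*67557/17818 = -67557/17818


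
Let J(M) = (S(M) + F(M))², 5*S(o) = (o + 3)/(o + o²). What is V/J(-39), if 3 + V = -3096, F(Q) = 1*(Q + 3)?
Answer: -1575557425/659075052 ≈ -2.3906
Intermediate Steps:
S(o) = (3 + o)/(5*(o + o²)) (S(o) = ((o + 3)/(o + o²))/5 = ((3 + o)/(o + o²))/5 = (3 + o)/(5*(o + o²)))
F(Q) = 3 + Q (F(Q) = 1*(3 + Q) = 3 + Q)
J(M) = (3 + M + (3 + M)/(5*M*(1 + M)))² (J(M) = ((3 + M)/(5*M*(1 + M)) + (3 + M))² = (3 + M + (3 + M)/(5*M*(1 + M)))²)
V = -3099 (V = -3 - 3096 = -3099)
V/J(-39) = -3099/(3 - 39 + (⅕)*(3 - 39)/(-39*(1 - 39)))² = -3099/(3 - 39 + (⅕)*(-1/39)*(-36)/(-38))² = -3099/(3 - 39 + (⅕)*(-1/39)*(-1/38)*(-36))² = -3099/(3 - 39 - 6/1235)² = -3099/((-44466/1235)²) = -3099/1977225156/1525225 = -3099*1525225/1977225156 = -1575557425/659075052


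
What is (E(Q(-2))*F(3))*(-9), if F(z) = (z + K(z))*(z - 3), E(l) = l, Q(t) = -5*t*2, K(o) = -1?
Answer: 0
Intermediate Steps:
Q(t) = -10*t
F(z) = (-1 + z)*(-3 + z) (F(z) = (z - 1)*(z - 3) = (-1 + z)*(-3 + z))
(E(Q(-2))*F(3))*(-9) = ((-10*(-2))*(3 + 3² - 4*3))*(-9) = (20*(3 + 9 - 12))*(-9) = (20*0)*(-9) = 0*(-9) = 0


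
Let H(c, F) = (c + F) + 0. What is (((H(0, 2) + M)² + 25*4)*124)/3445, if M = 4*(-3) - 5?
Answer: 620/53 ≈ 11.698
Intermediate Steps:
H(c, F) = F + c (H(c, F) = (F + c) + 0 = F + c)
M = -17 (M = -12 - 5 = -17)
(((H(0, 2) + M)² + 25*4)*124)/3445 = ((((2 + 0) - 17)² + 25*4)*124)/3445 = (((2 - 17)² + 100)*124)*(1/3445) = (((-15)² + 100)*124)*(1/3445) = ((225 + 100)*124)*(1/3445) = (325*124)*(1/3445) = 40300*(1/3445) = 620/53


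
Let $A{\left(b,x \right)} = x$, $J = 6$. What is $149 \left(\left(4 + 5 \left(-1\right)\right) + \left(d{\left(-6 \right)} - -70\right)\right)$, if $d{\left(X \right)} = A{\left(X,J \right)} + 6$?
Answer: $12069$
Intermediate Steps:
$d{\left(X \right)} = 12$ ($d{\left(X \right)} = 6 + 6 = 12$)
$149 \left(\left(4 + 5 \left(-1\right)\right) + \left(d{\left(-6 \right)} - -70\right)\right) = 149 \left(\left(4 + 5 \left(-1\right)\right) + \left(12 - -70\right)\right) = 149 \left(\left(4 - 5\right) + \left(12 + 70\right)\right) = 149 \left(-1 + 82\right) = 149 \cdot 81 = 12069$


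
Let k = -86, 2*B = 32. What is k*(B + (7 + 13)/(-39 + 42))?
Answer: -5848/3 ≈ -1949.3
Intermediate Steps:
B = 16 (B = (½)*32 = 16)
k*(B + (7 + 13)/(-39 + 42)) = -86*(16 + (7 + 13)/(-39 + 42)) = -86*(16 + 20/3) = -86*68/3 = -5848/3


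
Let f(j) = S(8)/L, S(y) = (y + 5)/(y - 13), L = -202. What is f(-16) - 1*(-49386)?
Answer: 49879873/1010 ≈ 49386.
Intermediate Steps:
S(y) = (5 + y)/(-13 + y)
f(j) = 13/1010 (f(j) = ((5 + 8)/(-13 + 8))/(-202) = (13/(-5))*(-1/202) = -⅕*13*(-1/202) = -13/5*(-1/202) = 13/1010)
f(-16) - 1*(-49386) = 13/1010 - 1*(-49386) = 13/1010 + 49386 = 49879873/1010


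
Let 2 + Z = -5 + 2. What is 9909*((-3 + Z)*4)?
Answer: -317088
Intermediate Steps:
Z = -5 (Z = -2 + (-5 + 2) = -2 - 3 = -5)
9909*((-3 + Z)*4) = 9909*((-3 - 5)*4) = 9909*(-8*4) = 9909*(-32) = -317088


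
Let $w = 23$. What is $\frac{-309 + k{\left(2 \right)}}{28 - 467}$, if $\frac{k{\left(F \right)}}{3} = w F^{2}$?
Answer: $\frac{33}{439} \approx 0.075171$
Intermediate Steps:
$k{\left(F \right)} = 69 F^{2}$ ($k{\left(F \right)} = 3 \cdot 23 F^{2} = 69 F^{2}$)
$\frac{-309 + k{\left(2 \right)}}{28 - 467} = \frac{-309 + 69 \cdot 2^{2}}{28 - 467} = \frac{-309 + 69 \cdot 4}{-439} = \left(-309 + 276\right) \left(- \frac{1}{439}\right) = \left(-33\right) \left(- \frac{1}{439}\right) = \frac{33}{439}$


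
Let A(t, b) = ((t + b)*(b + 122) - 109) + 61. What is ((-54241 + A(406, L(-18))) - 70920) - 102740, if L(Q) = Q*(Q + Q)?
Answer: 583631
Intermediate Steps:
L(Q) = 2*Q² (L(Q) = Q*(2*Q) = 2*Q²)
A(t, b) = -48 + (122 + b)*(b + t) (A(t, b) = ((b + t)*(122 + b) - 109) + 61 = ((122 + b)*(b + t) - 109) + 61 = (-109 + (122 + b)*(b + t)) + 61 = -48 + (122 + b)*(b + t))
((-54241 + A(406, L(-18))) - 70920) - 102740 = ((-54241 + (-48 + (2*(-18)²)² + 122*(2*(-18)²) + 122*406 + (2*(-18)²)*406)) - 70920) - 102740 = ((-54241 + (-48 + (2*324)² + 122*(2*324) + 49532 + (2*324)*406)) - 70920) - 102740 = ((-54241 + (-48 + 648² + 122*648 + 49532 + 648*406)) - 70920) - 102740 = ((-54241 + (-48 + 419904 + 79056 + 49532 + 263088)) - 70920) - 102740 = ((-54241 + 811532) - 70920) - 102740 = (757291 - 70920) - 102740 = 686371 - 102740 = 583631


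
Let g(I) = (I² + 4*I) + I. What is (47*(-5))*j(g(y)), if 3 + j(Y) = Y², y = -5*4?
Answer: -21149295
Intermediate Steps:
y = -20
g(I) = I² + 5*I
j(Y) = -3 + Y²
(47*(-5))*j(g(y)) = (47*(-5))*(-3 + (-20*(5 - 20))²) = -235*(-3 + (-20*(-15))²) = -235*(-3 + 300²) = -235*(-3 + 90000) = -235*89997 = -21149295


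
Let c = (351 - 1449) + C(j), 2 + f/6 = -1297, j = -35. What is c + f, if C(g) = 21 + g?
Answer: -8906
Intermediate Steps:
f = -7794 (f = -12 + 6*(-1297) = -12 - 7782 = -7794)
c = -1112 (c = (351 - 1449) + (21 - 35) = -1098 - 14 = -1112)
c + f = -1112 - 7794 = -8906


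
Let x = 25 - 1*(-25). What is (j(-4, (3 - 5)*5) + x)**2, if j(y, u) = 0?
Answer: 2500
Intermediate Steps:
x = 50 (x = 25 + 25 = 50)
(j(-4, (3 - 5)*5) + x)**2 = (0 + 50)**2 = 50**2 = 2500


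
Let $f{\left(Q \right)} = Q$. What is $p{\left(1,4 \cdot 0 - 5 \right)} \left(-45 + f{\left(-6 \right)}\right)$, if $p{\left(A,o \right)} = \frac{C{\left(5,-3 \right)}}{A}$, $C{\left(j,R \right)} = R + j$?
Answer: $-102$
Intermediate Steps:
$p{\left(A,o \right)} = \frac{2}{A}$ ($p{\left(A,o \right)} = \frac{-3 + 5}{A} = \frac{2}{A}$)
$p{\left(1,4 \cdot 0 - 5 \right)} \left(-45 + f{\left(-6 \right)}\right) = \frac{2}{1} \left(-45 - 6\right) = 2 \cdot 1 \left(-51\right) = 2 \left(-51\right) = -102$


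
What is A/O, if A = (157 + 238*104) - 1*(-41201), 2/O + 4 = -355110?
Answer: -11738293270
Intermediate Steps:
O = -1/177557 (O = 2/(-4 - 355110) = 2/(-355114) = 2*(-1/355114) = -1/177557 ≈ -5.6320e-6)
A = 66110 (A = (157 + 24752) + 41201 = 24909 + 41201 = 66110)
A/O = 66110/(-1/177557) = 66110*(-177557) = -11738293270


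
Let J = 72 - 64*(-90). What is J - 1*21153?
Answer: -15321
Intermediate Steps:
J = 5832 (J = 72 + 5760 = 5832)
J - 1*21153 = 5832 - 1*21153 = 5832 - 21153 = -15321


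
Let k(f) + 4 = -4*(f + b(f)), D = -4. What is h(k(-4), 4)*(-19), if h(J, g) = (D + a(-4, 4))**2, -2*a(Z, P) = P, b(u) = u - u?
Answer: -684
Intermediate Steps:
b(u) = 0
k(f) = -4 - 4*f (k(f) = -4 - 4*(f + 0) = -4 - 4*f)
a(Z, P) = -P/2
h(J, g) = 36 (h(J, g) = (-4 - 1/2*4)**2 = (-4 - 2)**2 = (-6)**2 = 36)
h(k(-4), 4)*(-19) = 36*(-19) = -684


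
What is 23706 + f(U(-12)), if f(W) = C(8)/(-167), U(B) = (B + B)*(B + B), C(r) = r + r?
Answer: 3958886/167 ≈ 23706.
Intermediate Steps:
C(r) = 2*r
U(B) = 4*B² (U(B) = (2*B)*(2*B) = 4*B²)
f(W) = -16/167 (f(W) = (2*8)/(-167) = 16*(-1/167) = -16/167)
23706 + f(U(-12)) = 23706 - 16/167 = 3958886/167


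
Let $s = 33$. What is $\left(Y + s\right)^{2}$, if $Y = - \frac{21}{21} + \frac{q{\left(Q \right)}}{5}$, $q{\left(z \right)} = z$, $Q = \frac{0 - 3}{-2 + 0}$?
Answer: $\frac{104329}{100} \approx 1043.3$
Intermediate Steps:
$Q = \frac{3}{2}$ ($Q = - \frac{3}{-2} = \left(-3\right) \left(- \frac{1}{2}\right) = \frac{3}{2} \approx 1.5$)
$Y = - \frac{7}{10}$ ($Y = - \frac{21}{21} + \frac{3}{2 \cdot 5} = \left(-21\right) \frac{1}{21} + \frac{3}{2} \cdot \frac{1}{5} = -1 + \frac{3}{10} = - \frac{7}{10} \approx -0.7$)
$\left(Y + s\right)^{2} = \left(- \frac{7}{10} + 33\right)^{2} = \left(\frac{323}{10}\right)^{2} = \frac{104329}{100}$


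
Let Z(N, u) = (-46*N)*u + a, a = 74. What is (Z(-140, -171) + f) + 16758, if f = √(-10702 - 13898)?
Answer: -1084408 + 10*I*√246 ≈ -1.0844e+6 + 156.84*I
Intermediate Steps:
Z(N, u) = 74 - 46*N*u (Z(N, u) = (-46*N)*u + 74 = -46*N*u + 74 = 74 - 46*N*u)
f = 10*I*√246 (f = √(-24600) = 10*I*√246 ≈ 156.84*I)
(Z(-140, -171) + f) + 16758 = ((74 - 46*(-140)*(-171)) + 10*I*√246) + 16758 = ((74 - 1101240) + 10*I*√246) + 16758 = (-1101166 + 10*I*√246) + 16758 = -1084408 + 10*I*√246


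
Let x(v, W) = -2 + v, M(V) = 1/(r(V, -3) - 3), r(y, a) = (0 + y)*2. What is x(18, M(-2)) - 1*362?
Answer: -346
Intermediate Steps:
r(y, a) = 2*y (r(y, a) = y*2 = 2*y)
M(V) = 1/(-3 + 2*V) (M(V) = 1/(2*V - 3) = 1/(-3 + 2*V))
x(18, M(-2)) - 1*362 = (-2 + 18) - 1*362 = 16 - 362 = -346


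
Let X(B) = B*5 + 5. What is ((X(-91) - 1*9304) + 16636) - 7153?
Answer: -271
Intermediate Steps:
X(B) = 5 + 5*B (X(B) = 5*B + 5 = 5 + 5*B)
((X(-91) - 1*9304) + 16636) - 7153 = (((5 + 5*(-91)) - 1*9304) + 16636) - 7153 = (((5 - 455) - 9304) + 16636) - 7153 = ((-450 - 9304) + 16636) - 7153 = (-9754 + 16636) - 7153 = 6882 - 7153 = -271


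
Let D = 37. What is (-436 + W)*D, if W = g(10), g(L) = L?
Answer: -15762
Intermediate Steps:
W = 10
(-436 + W)*D = (-436 + 10)*37 = -426*37 = -15762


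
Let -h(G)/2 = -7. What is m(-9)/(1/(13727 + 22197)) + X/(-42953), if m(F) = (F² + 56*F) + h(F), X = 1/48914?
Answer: -30869861211850473/2101003042 ≈ -1.4693e+7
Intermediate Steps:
X = 1/48914 ≈ 2.0444e-5
h(G) = 14 (h(G) = -2*(-7) = 14)
m(F) = 14 + F² + 56*F (m(F) = (F² + 56*F) + 14 = 14 + F² + 56*F)
m(-9)/(1/(13727 + 22197)) + X/(-42953) = (14 + (-9)² + 56*(-9))/(1/(13727 + 22197)) + (1/48914)/(-42953) = (14 + 81 - 504)/(1/35924) + (1/48914)*(-1/42953) = -409/1/35924 - 1/2101003042 = -409*35924 - 1/2101003042 = -14692916 - 1/2101003042 = -30869861211850473/2101003042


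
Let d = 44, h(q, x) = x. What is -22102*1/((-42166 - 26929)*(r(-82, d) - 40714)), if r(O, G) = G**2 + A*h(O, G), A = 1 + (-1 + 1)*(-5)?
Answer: -11051/1338162865 ≈ -8.2583e-6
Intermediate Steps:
A = 1 (A = 1 + 0*(-5) = 1 + 0 = 1)
r(O, G) = G + G**2 (r(O, G) = G**2 + 1*G = G**2 + G = G + G**2)
-22102*1/((-42166 - 26929)*(r(-82, d) - 40714)) = -22102*1/((-42166 - 26929)*(44*(1 + 44) - 40714)) = -22102*(-1/(69095*(44*45 - 40714))) = -22102*(-1/(69095*(1980 - 40714))) = -22102/((-69095*(-38734))) = -22102/2676325730 = -22102*1/2676325730 = -11051/1338162865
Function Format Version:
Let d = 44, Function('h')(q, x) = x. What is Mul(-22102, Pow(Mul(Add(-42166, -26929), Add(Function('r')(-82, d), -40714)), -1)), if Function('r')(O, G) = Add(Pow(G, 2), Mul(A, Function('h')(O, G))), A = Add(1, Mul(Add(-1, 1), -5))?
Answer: Rational(-11051, 1338162865) ≈ -8.2583e-6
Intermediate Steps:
A = 1 (A = Add(1, Mul(0, -5)) = Add(1, 0) = 1)
Function('r')(O, G) = Add(G, Pow(G, 2)) (Function('r')(O, G) = Add(Pow(G, 2), Mul(1, G)) = Add(Pow(G, 2), G) = Add(G, Pow(G, 2)))
Mul(-22102, Pow(Mul(Add(-42166, -26929), Add(Function('r')(-82, d), -40714)), -1)) = Mul(-22102, Pow(Mul(Add(-42166, -26929), Add(Mul(44, Add(1, 44)), -40714)), -1)) = Mul(-22102, Pow(Mul(-69095, Add(Mul(44, 45), -40714)), -1)) = Mul(-22102, Pow(Mul(-69095, Add(1980, -40714)), -1)) = Mul(-22102, Pow(Mul(-69095, -38734), -1)) = Mul(-22102, Pow(2676325730, -1)) = Mul(-22102, Rational(1, 2676325730)) = Rational(-11051, 1338162865)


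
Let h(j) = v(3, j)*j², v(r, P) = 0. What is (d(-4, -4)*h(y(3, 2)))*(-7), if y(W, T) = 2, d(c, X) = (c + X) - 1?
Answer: 0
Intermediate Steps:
d(c, X) = -1 + X + c (d(c, X) = (X + c) - 1 = -1 + X + c)
h(j) = 0 (h(j) = 0*j² = 0)
(d(-4, -4)*h(y(3, 2)))*(-7) = ((-1 - 4 - 4)*0)*(-7) = -9*0*(-7) = 0*(-7) = 0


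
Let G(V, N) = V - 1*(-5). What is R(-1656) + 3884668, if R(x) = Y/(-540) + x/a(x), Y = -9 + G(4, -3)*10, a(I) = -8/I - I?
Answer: 26632732070261/6855860 ≈ 3.8847e+6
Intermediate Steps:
a(I) = -I - 8/I
G(V, N) = 5 + V (G(V, N) = V + 5 = 5 + V)
Y = 81 (Y = -9 + (5 + 4)*10 = -9 + 9*10 = -9 + 90 = 81)
R(x) = -3/20 + x/(-x - 8/x) (R(x) = 81/(-540) + x/(-x - 8/x) = 81*(-1/540) + x/(-x - 8/x) = -3/20 + x/(-x - 8/x))
R(-1656) + 3884668 = (-24 - 23*(-1656)**2)/(20*(8 + (-1656)**2)) + 3884668 = (-24 - 23*2742336)/(20*(8 + 2742336)) + 3884668 = (1/20)*(-24 - 63073728)/2742344 + 3884668 = (1/20)*(1/2742344)*(-63073752) + 3884668 = -7884219/6855860 + 3884668 = 26632732070261/6855860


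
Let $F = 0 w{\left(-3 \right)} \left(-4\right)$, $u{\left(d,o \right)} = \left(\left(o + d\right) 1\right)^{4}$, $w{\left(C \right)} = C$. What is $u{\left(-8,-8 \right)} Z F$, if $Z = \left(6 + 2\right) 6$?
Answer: $0$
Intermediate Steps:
$u{\left(d,o \right)} = \left(d + o\right)^{4}$ ($u{\left(d,o \right)} = \left(\left(d + o\right) 1\right)^{4} = \left(d + o\right)^{4}$)
$F = 0$ ($F = 0 \left(-3\right) \left(-4\right) = 0 \left(-4\right) = 0$)
$Z = 48$ ($Z = 8 \cdot 6 = 48$)
$u{\left(-8,-8 \right)} Z F = \left(-8 - 8\right)^{4} \cdot 48 \cdot 0 = \left(-16\right)^{4} \cdot 48 \cdot 0 = 65536 \cdot 48 \cdot 0 = 3145728 \cdot 0 = 0$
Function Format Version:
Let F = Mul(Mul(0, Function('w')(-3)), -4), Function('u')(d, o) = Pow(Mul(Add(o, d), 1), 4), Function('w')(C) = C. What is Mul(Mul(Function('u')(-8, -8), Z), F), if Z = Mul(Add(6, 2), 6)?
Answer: 0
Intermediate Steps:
Function('u')(d, o) = Pow(Add(d, o), 4) (Function('u')(d, o) = Pow(Mul(Add(d, o), 1), 4) = Pow(Add(d, o), 4))
F = 0 (F = Mul(Mul(0, -3), -4) = Mul(0, -4) = 0)
Z = 48 (Z = Mul(8, 6) = 48)
Mul(Mul(Function('u')(-8, -8), Z), F) = Mul(Mul(Pow(Add(-8, -8), 4), 48), 0) = Mul(Mul(Pow(-16, 4), 48), 0) = Mul(Mul(65536, 48), 0) = Mul(3145728, 0) = 0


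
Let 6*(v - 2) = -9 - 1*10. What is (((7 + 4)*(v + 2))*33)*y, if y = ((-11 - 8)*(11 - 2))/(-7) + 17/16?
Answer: 1727275/224 ≈ 7711.0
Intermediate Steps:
v = -7/6 (v = 2 + (-9 - 1*10)/6 = 2 + (-9 - 10)/6 = 2 + (⅙)*(-19) = 2 - 19/6 = -7/6 ≈ -1.1667)
y = 2855/112 (y = -19*9*(-⅐) + 17*(1/16) = -171*(-⅐) + 17/16 = 171/7 + 17/16 = 2855/112 ≈ 25.491)
(((7 + 4)*(v + 2))*33)*y = (((7 + 4)*(-7/6 + 2))*33)*(2855/112) = ((11*(⅚))*33)*(2855/112) = ((55/6)*33)*(2855/112) = (605/2)*(2855/112) = 1727275/224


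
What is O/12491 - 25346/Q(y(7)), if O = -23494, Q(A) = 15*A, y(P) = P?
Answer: -319063756/1311555 ≈ -243.27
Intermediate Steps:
O/12491 - 25346/Q(y(7)) = -23494/12491 - 25346/(15*7) = -23494*1/12491 - 25346/105 = -23494/12491 - 25346*1/105 = -23494/12491 - 25346/105 = -319063756/1311555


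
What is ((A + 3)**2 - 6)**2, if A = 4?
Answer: 1849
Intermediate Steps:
((A + 3)**2 - 6)**2 = ((4 + 3)**2 - 6)**2 = (7**2 - 6)**2 = (49 - 6)**2 = 43**2 = 1849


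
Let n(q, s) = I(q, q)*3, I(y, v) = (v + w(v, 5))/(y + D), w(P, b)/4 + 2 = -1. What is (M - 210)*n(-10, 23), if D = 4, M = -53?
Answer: -2893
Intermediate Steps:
w(P, b) = -12 (w(P, b) = -8 + 4*(-1) = -8 - 4 = -12)
I(y, v) = (-12 + v)/(4 + y) (I(y, v) = (v - 12)/(y + 4) = (-12 + v)/(4 + y))
n(q, s) = 3*(-12 + q)/(4 + q) (n(q, s) = ((-12 + q)/(4 + q))*3 = 3*(-12 + q)/(4 + q))
(M - 210)*n(-10, 23) = (-53 - 210)*(3*(-12 - 10)/(4 - 10)) = -789*(-22)/(-6) = -789*(-1)*(-22)/6 = -263*11 = -2893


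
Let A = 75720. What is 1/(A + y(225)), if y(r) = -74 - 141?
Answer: 1/75505 ≈ 1.3244e-5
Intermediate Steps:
y(r) = -215
1/(A + y(225)) = 1/(75720 - 215) = 1/75505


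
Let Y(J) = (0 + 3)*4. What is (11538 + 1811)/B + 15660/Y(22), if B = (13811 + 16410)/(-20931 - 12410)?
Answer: -405630604/30221 ≈ -13422.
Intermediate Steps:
B = -30221/33341 (B = 30221/(-33341) = 30221*(-1/33341) = -30221/33341 ≈ -0.90642)
Y(J) = 12 (Y(J) = 3*4 = 12)
(11538 + 1811)/B + 15660/Y(22) = (11538 + 1811)/(-30221/33341) + 15660/12 = 13349*(-33341/30221) + 15660*(1/12) = -445069009/30221 + 1305 = -405630604/30221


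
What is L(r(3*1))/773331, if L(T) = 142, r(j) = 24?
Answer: 142/773331 ≈ 0.00018362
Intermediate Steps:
L(r(3*1))/773331 = 142/773331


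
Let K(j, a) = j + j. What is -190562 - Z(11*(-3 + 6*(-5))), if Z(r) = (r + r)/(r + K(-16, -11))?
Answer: -75272716/395 ≈ -1.9056e+5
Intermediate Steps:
K(j, a) = 2*j
Z(r) = 2*r/(-32 + r) (Z(r) = (r + r)/(r + 2*(-16)) = (2*r)/(r - 32) = (2*r)/(-32 + r) = 2*r/(-32 + r))
-190562 - Z(11*(-3 + 6*(-5))) = -190562 - 2*11*(-3 + 6*(-5))/(-32 + 11*(-3 + 6*(-5))) = -190562 - 2*11*(-3 - 30)/(-32 + 11*(-3 - 30)) = -190562 - 2*11*(-33)/(-32 + 11*(-33)) = -190562 - 2*(-363)/(-32 - 363) = -190562 - 2*(-363)/(-395) = -190562 - 2*(-363)*(-1)/395 = -190562 - 1*726/395 = -190562 - 726/395 = -75272716/395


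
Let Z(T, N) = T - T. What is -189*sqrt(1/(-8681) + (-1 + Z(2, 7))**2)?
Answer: -378*sqrt(18837770)/8681 ≈ -188.99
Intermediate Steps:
Z(T, N) = 0
-189*sqrt(1/(-8681) + (-1 + Z(2, 7))**2) = -189*sqrt(1/(-8681) + (-1 + 0)**2) = -189*sqrt(-1/8681 + (-1)**2) = -189*sqrt(-1/8681 + 1) = -378*sqrt(18837770)/8681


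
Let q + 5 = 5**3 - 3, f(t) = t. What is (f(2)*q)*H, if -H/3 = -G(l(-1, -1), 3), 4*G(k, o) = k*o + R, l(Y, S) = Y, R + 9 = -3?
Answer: -5265/2 ≈ -2632.5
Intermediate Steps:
q = 117 (q = -5 + (5**3 - 3) = -5 + (125 - 3) = -5 + 122 = 117)
R = -12 (R = -9 - 3 = -12)
G(k, o) = -3 + k*o/4 (G(k, o) = (k*o - 12)/4 = (-12 + k*o)/4 = -3 + k*o/4)
H = -45/4 (H = -(-3)*(-3 + (1/4)*(-1)*3) = -(-3)*(-3 - 3/4) = -(-3)*(-15)/4 = -3*15/4 = -45/4 ≈ -11.250)
(f(2)*q)*H = (2*117)*(-45/4) = 234*(-45/4) = -5265/2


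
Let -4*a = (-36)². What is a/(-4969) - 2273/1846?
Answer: -10696433/9172774 ≈ -1.1661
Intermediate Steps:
a = -324 (a = -¼*(-36)² = -¼*1296 = -324)
a/(-4969) - 2273/1846 = -324/(-4969) - 2273/1846 = -324*(-1/4969) - 2273*1/1846 = 324/4969 - 2273/1846 = -10696433/9172774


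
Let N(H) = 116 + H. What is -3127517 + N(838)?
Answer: -3126563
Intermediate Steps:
-3127517 + N(838) = -3127517 + (116 + 838) = -3127517 + 954 = -3126563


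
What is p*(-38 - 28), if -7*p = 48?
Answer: 3168/7 ≈ 452.57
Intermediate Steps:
p = -48/7 (p = -⅐*48 = -48/7 ≈ -6.8571)
p*(-38 - 28) = -48*(-38 - 28)/7 = -48/7*(-66) = 3168/7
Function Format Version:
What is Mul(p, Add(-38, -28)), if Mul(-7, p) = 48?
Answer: Rational(3168, 7) ≈ 452.57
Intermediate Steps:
p = Rational(-48, 7) (p = Mul(Rational(-1, 7), 48) = Rational(-48, 7) ≈ -6.8571)
Mul(p, Add(-38, -28)) = Mul(Rational(-48, 7), Add(-38, -28)) = Mul(Rational(-48, 7), -66) = Rational(3168, 7)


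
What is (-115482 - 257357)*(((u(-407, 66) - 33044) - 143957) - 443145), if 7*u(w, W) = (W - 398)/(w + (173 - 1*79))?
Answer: 506591096573806/2191 ≈ 2.3121e+11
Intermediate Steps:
u(w, W) = (-398 + W)/(7*(94 + w)) (u(w, W) = ((W - 398)/(w + (173 - 1*79)))/7 = ((-398 + W)/(w + (173 - 79)))/7 = ((-398 + W)/(w + 94))/7 = ((-398 + W)/(94 + w))/7 = (-398 + W)/(7*(94 + w)))
(-115482 - 257357)*(((u(-407, 66) - 33044) - 143957) - 443145) = (-115482 - 257357)*((((-398 + 66)/(7*(94 - 407)) - 33044) - 143957) - 443145) = -372839*((((⅐)*(-332)/(-313) - 33044) - 143957) - 443145) = -372839*((((⅐)*(-1/313)*(-332) - 33044) - 143957) - 443145) = -372839*(((332/2191 - 33044) - 143957) - 443145) = -372839*((-72399072/2191 - 143957) - 443145) = -372839*(-387808859/2191 - 443145) = -372839*(-1358739554/2191) = 506591096573806/2191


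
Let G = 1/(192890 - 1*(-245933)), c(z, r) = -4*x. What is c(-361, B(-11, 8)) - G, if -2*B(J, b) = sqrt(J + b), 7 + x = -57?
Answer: 112338687/438823 ≈ 256.00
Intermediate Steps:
x = -64 (x = -7 - 57 = -64)
B(J, b) = -sqrt(J + b)/2
c(z, r) = 256 (c(z, r) = -4*(-64) = 256)
G = 1/438823 (G = 1/(192890 + 245933) = 1/438823 ≈ 2.2788e-6)
c(-361, B(-11, 8)) - G = 256 - 1*1/438823 = 256 - 1/438823 = 112338687/438823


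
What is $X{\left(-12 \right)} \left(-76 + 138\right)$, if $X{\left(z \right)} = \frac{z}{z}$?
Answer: $62$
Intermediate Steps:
$X{\left(z \right)} = 1$
$X{\left(-12 \right)} \left(-76 + 138\right) = 1 \left(-76 + 138\right) = 1 \cdot 62 = 62$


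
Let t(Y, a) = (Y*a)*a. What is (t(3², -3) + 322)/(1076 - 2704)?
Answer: -403/1628 ≈ -0.24754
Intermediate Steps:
t(Y, a) = Y*a²
(t(3², -3) + 322)/(1076 - 2704) = (3²*(-3)² + 322)/(1076 - 2704) = (9*9 + 322)/(-1628) = (81 + 322)*(-1/1628) = 403*(-1/1628) = -403/1628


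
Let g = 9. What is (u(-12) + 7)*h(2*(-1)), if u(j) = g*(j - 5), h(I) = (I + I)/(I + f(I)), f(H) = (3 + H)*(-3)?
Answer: -584/5 ≈ -116.80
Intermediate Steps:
f(H) = -9 - 3*H
h(I) = 2*I/(-9 - 2*I) (h(I) = (I + I)/(I + (-9 - 3*I)) = (2*I)/(-9 - 2*I) = 2*I/(-9 - 2*I))
u(j) = -45 + 9*j (u(j) = 9*(j - 5) = 9*(-5 + j) = -45 + 9*j)
(u(-12) + 7)*h(2*(-1)) = ((-45 + 9*(-12)) + 7)*(-2*2*(-1)/(9 + 2*(2*(-1)))) = ((-45 - 108) + 7)*(-2*(-2)/(9 + 2*(-2))) = (-153 + 7)*(-2*(-2)/(9 - 4)) = -(-292)*(-2)/5 = -146*⅘ = -584/5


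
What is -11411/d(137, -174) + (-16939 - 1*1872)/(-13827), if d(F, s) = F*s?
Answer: 202065505/109869342 ≈ 1.8391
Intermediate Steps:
-11411/d(137, -174) + (-16939 - 1*1872)/(-13827) = -11411/(137*(-174)) + (-16939 - 1*1872)/(-13827) = -11411/(-23838) + (-16939 - 1872)*(-1/13827) = -11411*(-1/23838) - 18811*(-1/13827) = 11411/23838 + 18811/13827 = 202065505/109869342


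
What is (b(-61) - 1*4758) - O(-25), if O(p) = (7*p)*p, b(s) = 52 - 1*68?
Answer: -9149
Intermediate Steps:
b(s) = -16 (b(s) = 52 - 68 = -16)
O(p) = 7*p**2
(b(-61) - 1*4758) - O(-25) = (-16 - 1*4758) - 7*(-25)**2 = (-16 - 4758) - 7*625 = -4774 - 1*4375 = -4774 - 4375 = -9149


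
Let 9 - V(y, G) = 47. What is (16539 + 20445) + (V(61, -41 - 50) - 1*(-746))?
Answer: 37692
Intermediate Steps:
V(y, G) = -38 (V(y, G) = 9 - 1*47 = 9 - 47 = -38)
(16539 + 20445) + (V(61, -41 - 50) - 1*(-746)) = (16539 + 20445) + (-38 - 1*(-746)) = 36984 + (-38 + 746) = 36984 + 708 = 37692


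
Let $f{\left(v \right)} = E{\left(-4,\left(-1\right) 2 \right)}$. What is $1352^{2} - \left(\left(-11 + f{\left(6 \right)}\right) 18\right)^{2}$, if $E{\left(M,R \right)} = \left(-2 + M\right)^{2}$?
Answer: $1625404$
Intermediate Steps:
$f{\left(v \right)} = 36$ ($f{\left(v \right)} = \left(-2 - 4\right)^{2} = \left(-6\right)^{2} = 36$)
$1352^{2} - \left(\left(-11 + f{\left(6 \right)}\right) 18\right)^{2} = 1352^{2} - \left(\left(-11 + 36\right) 18\right)^{2} = 1827904 - \left(25 \cdot 18\right)^{2} = 1827904 - 450^{2} = 1827904 - 202500 = 1625404$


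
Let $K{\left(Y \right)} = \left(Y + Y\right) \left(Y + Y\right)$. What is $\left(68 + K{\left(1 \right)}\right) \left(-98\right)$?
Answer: $-7056$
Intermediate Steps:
$K{\left(Y \right)} = 4 Y^{2}$ ($K{\left(Y \right)} = 2 Y 2 Y = 4 Y^{2}$)
$\left(68 + K{\left(1 \right)}\right) \left(-98\right) = \left(68 + 4 \cdot 1^{2}\right) \left(-98\right) = \left(68 + 4 \cdot 1\right) \left(-98\right) = \left(68 + 4\right) \left(-98\right) = 72 \left(-98\right) = -7056$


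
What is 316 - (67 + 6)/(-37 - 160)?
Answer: 62325/197 ≈ 316.37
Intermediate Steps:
316 - (67 + 6)/(-37 - 160) = 316 - 73/(-197) = 316 - 73*(-1)/197 = 316 - 1*(-73/197) = 316 + 73/197 = 62325/197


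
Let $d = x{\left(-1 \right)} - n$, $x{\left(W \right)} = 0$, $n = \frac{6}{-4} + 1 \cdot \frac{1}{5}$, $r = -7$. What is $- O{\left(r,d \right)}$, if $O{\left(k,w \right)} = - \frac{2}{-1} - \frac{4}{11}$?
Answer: $- \frac{18}{11} \approx -1.6364$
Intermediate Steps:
$n = - \frac{13}{10}$ ($n = 6 \left(- \frac{1}{4}\right) + 1 \cdot \frac{1}{5} = - \frac{3}{2} + \frac{1}{5} = - \frac{13}{10} \approx -1.3$)
$d = \frac{13}{10}$ ($d = 0 - - \frac{13}{10} = 0 + \frac{13}{10} = \frac{13}{10} \approx 1.3$)
$O{\left(k,w \right)} = \frac{18}{11}$ ($O{\left(k,w \right)} = \left(-2\right) \left(-1\right) - \frac{4}{11} = 2 - \frac{4}{11} = \frac{18}{11}$)
$- O{\left(r,d \right)} = \left(-1\right) \frac{18}{11} = - \frac{18}{11}$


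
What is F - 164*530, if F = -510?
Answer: -87430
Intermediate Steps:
F - 164*530 = -510 - 164*530 = -510 - 86920 = -87430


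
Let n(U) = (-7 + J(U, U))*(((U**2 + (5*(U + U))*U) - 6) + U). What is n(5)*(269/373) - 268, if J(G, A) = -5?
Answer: -984436/373 ≈ -2639.2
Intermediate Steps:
n(U) = 72 - 132*U**2 - 12*U (n(U) = (-7 - 5)*(((U**2 + (5*(U + U))*U) - 6) + U) = -12*(((U**2 + (5*(2*U))*U) - 6) + U) = -12*(((U**2 + (10*U)*U) - 6) + U) = -12*(((U**2 + 10*U**2) - 6) + U) = -12*((11*U**2 - 6) + U) = -12*((-6 + 11*U**2) + U) = -12*(-6 + U + 11*U**2) = 72 - 132*U**2 - 12*U)
n(5)*(269/373) - 268 = (72 - 132*5**2 - 12*5)*(269/373) - 268 = (72 - 132*25 - 60)*(269*(1/373)) - 268 = (72 - 3300 - 60)*(269/373) - 268 = -3288*269/373 - 268 = -884472/373 - 268 = -984436/373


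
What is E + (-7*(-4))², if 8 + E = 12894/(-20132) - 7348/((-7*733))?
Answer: 5731462101/7378378 ≈ 776.79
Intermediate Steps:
E = -53186251/7378378 (E = -8 + (12894/(-20132) - 7348/((-7*733))) = -8 + (12894*(-1/20132) - 7348/(-5131)) = -8 + (-921/1438 - 7348*(-1/5131)) = -8 + (-921/1438 + 7348/5131) = -8 + 5840773/7378378 = -53186251/7378378 ≈ -7.2084)
E + (-7*(-4))² = -53186251/7378378 + (-7*(-4))² = -53186251/7378378 + 28² = -53186251/7378378 + 784 = 5731462101/7378378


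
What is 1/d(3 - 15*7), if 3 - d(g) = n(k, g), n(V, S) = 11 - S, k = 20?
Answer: -1/110 ≈ -0.0090909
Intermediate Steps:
d(g) = -8 + g (d(g) = 3 - (11 - g) = 3 + (-11 + g) = -8 + g)
1/d(3 - 15*7) = 1/(-8 + (3 - 15*7)) = 1/(-8 + (3 - 105)) = 1/(-8 - 102) = 1/(-110) = -1/110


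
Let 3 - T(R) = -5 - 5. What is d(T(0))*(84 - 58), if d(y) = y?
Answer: 338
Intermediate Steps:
T(R) = 13 (T(R) = 3 - (-5 - 5) = 3 - 1*(-10) = 3 + 10 = 13)
d(T(0))*(84 - 58) = 13*(84 - 58) = 13*26 = 338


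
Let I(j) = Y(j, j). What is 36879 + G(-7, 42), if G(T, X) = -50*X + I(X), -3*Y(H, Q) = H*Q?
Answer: 34191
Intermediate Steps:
Y(H, Q) = -H*Q/3
I(j) = -j²/3 (I(j) = -j*j/3 = -j²/3)
G(T, X) = -50*X - X²/3
36879 + G(-7, 42) = 36879 + (⅓)*42*(-150 - 1*42) = 36879 + (⅓)*42*(-150 - 42) = 36879 + (⅓)*42*(-192) = 36879 - 2688 = 34191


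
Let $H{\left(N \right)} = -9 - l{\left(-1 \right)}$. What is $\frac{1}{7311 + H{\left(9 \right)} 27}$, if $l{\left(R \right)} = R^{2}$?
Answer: $\frac{1}{7041} \approx 0.00014203$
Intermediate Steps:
$H{\left(N \right)} = -10$ ($H{\left(N \right)} = -9 - \left(-1\right)^{2} = -9 - 1 = -10$)
$\frac{1}{7311 + H{\left(9 \right)} 27} = \frac{1}{7311 - 270} = \frac{1}{7041}$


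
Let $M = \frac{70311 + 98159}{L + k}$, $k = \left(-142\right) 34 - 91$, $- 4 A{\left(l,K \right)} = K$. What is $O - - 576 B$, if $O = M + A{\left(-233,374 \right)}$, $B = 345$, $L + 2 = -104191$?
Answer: $\frac{10836183099}{54556} \approx 1.9863 \cdot 10^{5}$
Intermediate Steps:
$L = -104193$ ($L = -2 - 104191 = -104193$)
$A{\left(l,K \right)} = - \frac{K}{4}$
$k = -4919$ ($k = -4828 - 91 = -4919$)
$M = - \frac{84235}{54556}$ ($M = \frac{70311 + 98159}{-104193 - 4919} = \frac{168470}{-109112} = 168470 \left(- \frac{1}{109112}\right) = - \frac{84235}{54556} \approx -1.544$)
$O = - \frac{5185221}{54556}$ ($O = - \frac{84235}{54556} - \frac{187}{2} = - \frac{5185221}{54556} \approx -95.044$)
$O - - 576 B = - \frac{5185221}{54556} - \left(-576\right) 345 = - \frac{5185221}{54556} - -198720 = - \frac{5185221}{54556} + 198720 = \frac{10836183099}{54556}$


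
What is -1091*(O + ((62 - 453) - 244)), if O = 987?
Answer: -384032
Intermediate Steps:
-1091*(O + ((62 - 453) - 244)) = -1091*(987 + ((62 - 453) - 244)) = -1091*(987 + (-391 - 244)) = -1091*(987 - 635) = -1091*352 = -384032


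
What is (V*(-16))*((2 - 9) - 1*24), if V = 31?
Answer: 15376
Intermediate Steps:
(V*(-16))*((2 - 9) - 1*24) = (31*(-16))*((2 - 9) - 1*24) = -496*(-7 - 24) = -496*(-31) = 15376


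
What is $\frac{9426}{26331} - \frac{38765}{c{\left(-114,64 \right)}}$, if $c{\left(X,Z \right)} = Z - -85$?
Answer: $- \frac{339772247}{1307773} \approx -259.81$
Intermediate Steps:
$c{\left(X,Z \right)} = 85 + Z$ ($c{\left(X,Z \right)} = Z + 85 = 85 + Z$)
$\frac{9426}{26331} - \frac{38765}{c{\left(-114,64 \right)}} = \frac{9426}{26331} - \frac{38765}{85 + 64} = 9426 \cdot \frac{1}{26331} - \frac{38765}{149} = \frac{3142}{8777} - \frac{38765}{149} = - \frac{339772247}{1307773}$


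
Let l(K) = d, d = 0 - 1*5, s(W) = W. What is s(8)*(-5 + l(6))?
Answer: -80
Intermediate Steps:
d = -5 (d = 0 - 5 = -5)
l(K) = -5
s(8)*(-5 + l(6)) = 8*(-5 - 5) = 8*(-10) = -80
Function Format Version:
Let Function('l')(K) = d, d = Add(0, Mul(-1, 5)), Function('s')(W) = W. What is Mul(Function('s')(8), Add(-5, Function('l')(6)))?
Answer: -80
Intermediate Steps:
d = -5 (d = Add(0, -5) = -5)
Function('l')(K) = -5
Mul(Function('s')(8), Add(-5, Function('l')(6))) = Mul(8, Add(-5, -5)) = Mul(8, -10) = -80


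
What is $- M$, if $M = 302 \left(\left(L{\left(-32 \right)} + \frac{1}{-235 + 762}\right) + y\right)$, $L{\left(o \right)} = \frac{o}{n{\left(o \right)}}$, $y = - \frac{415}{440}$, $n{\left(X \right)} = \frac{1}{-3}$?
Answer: $- \frac{665674893}{23188} \approx -28708.0$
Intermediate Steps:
$n{\left(X \right)} = - \frac{1}{3}$
$y = - \frac{83}{88}$ ($y = \left(-415\right) \frac{1}{440} = - \frac{83}{88} \approx -0.94318$)
$L{\left(o \right)} = - 3 o$ ($L{\left(o \right)} = \frac{o}{- \frac{1}{3}} = o \left(-3\right) = - 3 o$)
$M = \frac{665674893}{23188}$ ($M = 302 \left(\left(\left(-3\right) \left(-32\right) + \frac{1}{-235 + 762}\right) - \frac{83}{88}\right) = 302 \left(\left(96 + \frac{1}{527}\right) - \frac{83}{88}\right) = 302 \left(\frac{50593}{527} - \frac{83}{88}\right) = 302 \cdot \frac{4408443}{46376} = \frac{665674893}{23188} \approx 28708.0$)
$- M = \left(-1\right) \frac{665674893}{23188} = - \frac{665674893}{23188}$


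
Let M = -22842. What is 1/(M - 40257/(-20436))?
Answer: -6812/155586285 ≈ -4.3783e-5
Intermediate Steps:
1/(M - 40257/(-20436)) = 1/(-22842 - 40257/(-20436)) = 1/(-22842 - 40257*(-1/20436)) = 1/(-22842 + 13419/6812) = 1/(-155586285/6812) = -6812/155586285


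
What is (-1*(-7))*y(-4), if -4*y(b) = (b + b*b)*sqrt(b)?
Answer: -42*I ≈ -42.0*I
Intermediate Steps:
y(b) = -sqrt(b)*(b + b**2)/4 (y(b) = -(b + b*b)*sqrt(b)/4 = -(b + b**2)*sqrt(b)/4 = -sqrt(b)*(b + b**2)/4)
(-1*(-7))*y(-4) = (-1*(-7))*((-4)**(3/2)*(-1 - 1*(-4))/4) = 7*((-8*I)*(-1 + 4)/4) = 7*((1/4)*(-8*I)*3) = 7*(-6*I) = -42*I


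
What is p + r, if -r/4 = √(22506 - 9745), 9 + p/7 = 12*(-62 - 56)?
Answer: -9975 - 4*√12761 ≈ -10427.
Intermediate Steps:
p = -9975 (p = -63 + 7*(12*(-62 - 56)) = -63 + 7*(12*(-118)) = -63 + 7*(-1416) = -63 - 9912 = -9975)
r = -4*√12761 (r = -4*√(22506 - 9745) = -4*√12761 ≈ -451.86)
p + r = -9975 - 4*√12761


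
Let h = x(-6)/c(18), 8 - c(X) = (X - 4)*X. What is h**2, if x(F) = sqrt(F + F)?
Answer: -3/14884 ≈ -0.00020156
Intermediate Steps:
x(F) = sqrt(2)*sqrt(F) (x(F) = sqrt(2*F) = sqrt(2)*sqrt(F))
c(X) = 8 - X*(-4 + X) (c(X) = 8 - (X - 4)*X = 8 - (-4 + X)*X = 8 - X*(-4 + X))
h = -I*sqrt(3)/122 (h = (sqrt(2)*sqrt(-6))/(8 - 1*18**2 + 4*18) = (sqrt(2)*(I*sqrt(6)))/(8 - 1*324 + 72) = (2*I*sqrt(3))/(8 - 324 + 72) = (2*I*sqrt(3))/(-244) = (2*I*sqrt(3))*(-1/244) = -I*sqrt(3)/122 ≈ -0.014197*I)
h**2 = (-I*sqrt(3)/122)**2 = -3/14884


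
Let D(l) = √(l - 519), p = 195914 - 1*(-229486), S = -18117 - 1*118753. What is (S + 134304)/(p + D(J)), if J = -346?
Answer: -218315280/36193032173 + 2566*I*√865/180965160865 ≈ -0.006032 + 4.1703e-7*I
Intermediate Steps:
S = -136870 (S = -18117 - 118753 = -136870)
p = 425400 (p = 195914 + 229486 = 425400)
D(l) = √(-519 + l)
(S + 134304)/(p + D(J)) = (-136870 + 134304)/(425400 + √(-519 - 346)) = -2566/(425400 + √(-865)) = -2566/(425400 + I*√865)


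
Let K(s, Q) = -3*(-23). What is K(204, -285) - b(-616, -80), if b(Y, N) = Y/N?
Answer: 613/10 ≈ 61.300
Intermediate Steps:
K(s, Q) = 69
K(204, -285) - b(-616, -80) = 69 - (-616)/(-80) = 69 - (-616)*(-1)/80 = 69 - 1*77/10 = 69 - 77/10 = 613/10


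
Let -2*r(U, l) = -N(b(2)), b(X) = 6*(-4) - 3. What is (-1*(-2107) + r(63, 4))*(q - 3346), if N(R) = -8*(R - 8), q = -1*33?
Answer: -7592613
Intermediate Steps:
q = -33
b(X) = -27 (b(X) = -24 - 3 = -27)
N(R) = 64 - 8*R (N(R) = -8*(-8 + R) = 64 - 8*R)
r(U, l) = 140 (r(U, l) = -(-1)*(64 - 8*(-27))/2 = -(-1)*(64 + 216)/2 = -(-1)*280/2 = -1/2*(-280) = 140)
(-1*(-2107) + r(63, 4))*(q - 3346) = (-1*(-2107) + 140)*(-33 - 3346) = (2107 + 140)*(-3379) = 2247*(-3379) = -7592613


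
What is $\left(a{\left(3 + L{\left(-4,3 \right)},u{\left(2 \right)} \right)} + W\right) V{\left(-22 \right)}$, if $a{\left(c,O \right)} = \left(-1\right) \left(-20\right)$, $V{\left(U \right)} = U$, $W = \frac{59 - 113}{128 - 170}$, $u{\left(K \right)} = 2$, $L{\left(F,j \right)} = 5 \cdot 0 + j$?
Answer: $- \frac{3278}{7} \approx -468.29$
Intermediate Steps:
$L{\left(F,j \right)} = j$ ($L{\left(F,j \right)} = 0 + j = j$)
$W = \frac{9}{7}$ ($W = - \frac{54}{-42} = \left(-54\right) \left(- \frac{1}{42}\right) = \frac{9}{7} \approx 1.2857$)
$a{\left(c,O \right)} = 20$
$\left(a{\left(3 + L{\left(-4,3 \right)},u{\left(2 \right)} \right)} + W\right) V{\left(-22 \right)} = \left(20 + \frac{9}{7}\right) \left(-22\right) = \frac{149}{7} \left(-22\right) = - \frac{3278}{7}$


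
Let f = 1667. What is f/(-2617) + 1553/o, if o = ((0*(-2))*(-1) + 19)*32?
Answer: 3050665/1591136 ≈ 1.9173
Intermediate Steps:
o = 608 (o = (0*(-1) + 19)*32 = (0 + 19)*32 = 19*32 = 608)
f/(-2617) + 1553/o = 1667/(-2617) + 1553/608 = 1667*(-1/2617) + 1553*(1/608) = -1667/2617 + 1553/608 = 3050665/1591136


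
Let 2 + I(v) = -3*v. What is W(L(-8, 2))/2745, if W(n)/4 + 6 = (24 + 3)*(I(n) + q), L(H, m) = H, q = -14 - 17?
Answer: -332/915 ≈ -0.36284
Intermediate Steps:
q = -31
I(v) = -2 - 3*v
W(n) = -3588 - 324*n (W(n) = -24 + 4*((24 + 3)*((-2 - 3*n) - 31)) = -24 + 4*(27*(-33 - 3*n)) = -24 + 4*(-891 - 81*n) = -24 + (-3564 - 324*n) = -3588 - 324*n)
W(L(-8, 2))/2745 = (-3588 - 324*(-8))/2745 = (-3588 + 2592)*(1/2745) = -996*1/2745 = -332/915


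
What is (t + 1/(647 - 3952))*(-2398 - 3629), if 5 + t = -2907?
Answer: 58004818347/3305 ≈ 1.7551e+7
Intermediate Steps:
t = -2912 (t = -5 - 2907 = -2912)
(t + 1/(647 - 3952))*(-2398 - 3629) = (-2912 + 1/(647 - 3952))*(-2398 - 3629) = (-2912 + 1/(-3305))*(-6027) = (-2912 - 1/3305)*(-6027) = -9624161/3305*(-6027) = 58004818347/3305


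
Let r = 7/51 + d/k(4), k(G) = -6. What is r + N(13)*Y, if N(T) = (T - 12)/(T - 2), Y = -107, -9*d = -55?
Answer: -107125/10098 ≈ -10.609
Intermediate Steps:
d = 55/9 (d = -⅑*(-55) = 55/9 ≈ 6.1111)
r = -809/918 (r = 7/51 + (55/9)/(-6) = 7*(1/51) + (55/9)*(-⅙) = 7/51 - 55/54 = -809/918 ≈ -0.88126)
N(T) = (-12 + T)/(-2 + T)
r + N(13)*Y = -809/918 + ((-12 + 13)/(-2 + 13))*(-107) = -809/918 + (1/11)*(-107) = -809/918 - 107/11 = -107125/10098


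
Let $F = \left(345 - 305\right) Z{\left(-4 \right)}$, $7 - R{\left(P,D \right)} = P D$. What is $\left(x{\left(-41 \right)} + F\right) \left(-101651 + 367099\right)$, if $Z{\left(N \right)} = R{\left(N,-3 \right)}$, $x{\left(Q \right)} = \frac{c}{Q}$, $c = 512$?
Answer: $- \frac{2312582976}{41} \approx -5.6404 \cdot 10^{7}$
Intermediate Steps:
$x{\left(Q \right)} = \frac{512}{Q}$
$R{\left(P,D \right)} = 7 - D P$ ($R{\left(P,D \right)} = 7 - P D = 7 - D P$)
$Z{\left(N \right)} = 7 + 3 N$ ($Z{\left(N \right)} = 7 - - 3 N = 7 + 3 N$)
$F = -200$ ($F = \left(345 - 305\right) \left(7 + 3 \left(-4\right)\right) = 40 \left(7 - 12\right) = 40 \left(-5\right) = -200$)
$\left(x{\left(-41 \right)} + F\right) \left(-101651 + 367099\right) = \left(\frac{512}{-41} - 200\right) \left(-101651 + 367099\right) = \left(512 \left(- \frac{1}{41}\right) - 200\right) 265448 = \left(- \frac{512}{41} - 200\right) 265448 = \left(- \frac{8712}{41}\right) 265448 = - \frac{2312582976}{41}$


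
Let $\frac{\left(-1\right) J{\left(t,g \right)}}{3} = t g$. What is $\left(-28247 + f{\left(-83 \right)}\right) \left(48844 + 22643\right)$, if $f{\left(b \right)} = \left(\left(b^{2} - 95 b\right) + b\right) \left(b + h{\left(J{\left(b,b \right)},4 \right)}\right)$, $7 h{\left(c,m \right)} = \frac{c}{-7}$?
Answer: $\frac{17334632211039}{49} \approx 3.5377 \cdot 10^{11}$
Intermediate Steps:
$J{\left(t,g \right)} = - 3 g t$ ($J{\left(t,g \right)} = - 3 t g = - 3 g t$)
$h{\left(c,m \right)} = - \frac{c}{49}$ ($h{\left(c,m \right)} = \frac{c \frac{1}{-7}}{7} = \frac{c \left(- \frac{1}{7}\right)}{7} = \frac{\left(- \frac{1}{7}\right) c}{7} = - \frac{c}{49}$)
$f{\left(b \right)} = \left(b + \frac{3 b^{2}}{49}\right) \left(b^{2} - 94 b\right)$ ($f{\left(b \right)} = \left(\left(b^{2} - 95 b\right) + b\right) \left(b - \frac{\left(-3\right) b b}{49}\right) = \left(b^{2} - 94 b\right) \left(b - \frac{\left(-3\right) b^{2}}{49}\right) = \left(b^{2} - 94 b\right) \left(b + \frac{3 b^{2}}{49}\right) = \left(b + \frac{3 b^{2}}{49}\right) \left(b^{2} - 94 b\right)$)
$\left(-28247 + f{\left(-83 \right)}\right) \left(48844 + 22643\right) = \left(-28247 + \frac{\left(-83\right)^{2} \left(-4606 - -19339 + 3 \left(-83\right)^{2}\right)}{49}\right) \left(48844 + 22643\right) = \left(-28247 + \frac{1}{49} \cdot 6889 \left(-4606 + 19339 + 3 \cdot 6889\right)\right) 71487 = \left(-28247 + \frac{1}{49} \cdot 6889 \left(-4606 + 19339 + 20667\right)\right) 71487 = \left(-28247 + \frac{1}{49} \cdot 6889 \cdot 35400\right) 71487 = \left(-28247 + \frac{243870600}{49}\right) 71487 = \frac{242486497}{49} \cdot 71487 = \frac{17334632211039}{49}$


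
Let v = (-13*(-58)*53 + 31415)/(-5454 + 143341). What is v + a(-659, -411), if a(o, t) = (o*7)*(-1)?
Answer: 636144108/137887 ≈ 4613.5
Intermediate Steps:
a(o, t) = -7*o (a(o, t) = (7*o)*(-1) = -7*o)
v = 71377/137887 (v = (754*53 + 31415)/137887 = (39962 + 31415)*(1/137887) = 71377*(1/137887) = 71377/137887 ≈ 0.51765)
v + a(-659, -411) = 71377/137887 - 7*(-659) = 71377/137887 + 4613 = 636144108/137887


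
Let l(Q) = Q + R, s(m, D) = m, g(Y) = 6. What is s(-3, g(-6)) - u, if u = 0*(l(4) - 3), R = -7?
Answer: -3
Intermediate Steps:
l(Q) = -7 + Q (l(Q) = Q - 7 = -7 + Q)
u = 0 (u = 0*((-7 + 4) - 3) = 0*(-3 - 3) = 0*(-6) = 0)
s(-3, g(-6)) - u = -3 - 1*0 = -3 + 0 = -3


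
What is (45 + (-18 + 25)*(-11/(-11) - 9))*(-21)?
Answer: 231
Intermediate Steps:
(45 + (-18 + 25)*(-11/(-11) - 9))*(-21) = (45 + 7*(-11*(-1/11) - 9))*(-21) = (45 + 7*(1 - 9))*(-21) = (45 + 7*(-8))*(-21) = (45 - 56)*(-21) = -11*(-21) = 231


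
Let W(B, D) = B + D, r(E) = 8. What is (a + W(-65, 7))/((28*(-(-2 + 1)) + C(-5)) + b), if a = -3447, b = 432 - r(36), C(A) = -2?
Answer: -701/90 ≈ -7.7889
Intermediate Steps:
b = 424 (b = 432 - 1*8 = 432 - 8 = 424)
(a + W(-65, 7))/((28*(-(-2 + 1)) + C(-5)) + b) = (-3447 + (-65 + 7))/((28*(-(-2 + 1)) - 2) + 424) = (-3447 - 58)/((28*(-1*(-1)) - 2) + 424) = -3505/((28*1 - 2) + 424) = -3505/((28 - 2) + 424) = -3505/(26 + 424) = -3505/450 = -3505*1/450 = -701/90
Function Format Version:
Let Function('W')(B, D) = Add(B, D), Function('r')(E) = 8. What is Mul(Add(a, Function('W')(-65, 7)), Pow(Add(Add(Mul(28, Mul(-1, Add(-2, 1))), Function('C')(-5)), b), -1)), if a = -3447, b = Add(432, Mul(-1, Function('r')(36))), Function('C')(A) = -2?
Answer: Rational(-701, 90) ≈ -7.7889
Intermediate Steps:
b = 424 (b = Add(432, Mul(-1, 8)) = Add(432, -8) = 424)
Mul(Add(a, Function('W')(-65, 7)), Pow(Add(Add(Mul(28, Mul(-1, Add(-2, 1))), Function('C')(-5)), b), -1)) = Mul(Add(-3447, Add(-65, 7)), Pow(Add(Add(Mul(28, Mul(-1, Add(-2, 1))), -2), 424), -1)) = Mul(Add(-3447, -58), Pow(Add(Add(Mul(28, Mul(-1, -1)), -2), 424), -1)) = Mul(-3505, Pow(Add(Add(Mul(28, 1), -2), 424), -1)) = Mul(-3505, Pow(Add(Add(28, -2), 424), -1)) = Mul(-3505, Pow(Add(26, 424), -1)) = Mul(-3505, Pow(450, -1)) = Mul(-3505, Rational(1, 450)) = Rational(-701, 90)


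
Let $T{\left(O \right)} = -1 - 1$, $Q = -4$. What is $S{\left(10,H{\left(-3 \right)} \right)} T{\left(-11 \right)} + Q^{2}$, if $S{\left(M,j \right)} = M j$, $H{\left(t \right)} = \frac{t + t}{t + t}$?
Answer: $-4$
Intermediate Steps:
$H{\left(t \right)} = 1$ ($H{\left(t \right)} = \frac{2 t}{2 t} = 2 t \frac{1}{2 t} = 1$)
$T{\left(O \right)} = -2$ ($T{\left(O \right)} = -1 - 1 = -2$)
$S{\left(10,H{\left(-3 \right)} \right)} T{\left(-11 \right)} + Q^{2} = 10 \cdot 1 \left(-2\right) + \left(-4\right)^{2} = 10 \left(-2\right) + 16 = -20 + 16 = -4$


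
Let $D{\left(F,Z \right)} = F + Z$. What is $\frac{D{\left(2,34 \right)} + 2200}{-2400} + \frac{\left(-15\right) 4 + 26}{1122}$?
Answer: $- \frac{6349}{6600} \approx -0.96197$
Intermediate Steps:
$\frac{D{\left(2,34 \right)} + 2200}{-2400} + \frac{\left(-15\right) 4 + 26}{1122} = \frac{\left(2 + 34\right) + 2200}{-2400} + \frac{\left(-15\right) 4 + 26}{1122} = \left(36 + 2200\right) \left(- \frac{1}{2400}\right) + \left(-60 + 26\right) \frac{1}{1122} = 2236 \left(- \frac{1}{2400}\right) - \frac{1}{33} = - \frac{559}{600} - \frac{1}{33} = - \frac{6349}{6600}$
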